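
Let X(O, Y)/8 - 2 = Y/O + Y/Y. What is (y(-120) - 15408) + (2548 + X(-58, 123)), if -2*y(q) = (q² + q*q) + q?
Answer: -788596/29 ≈ -27193.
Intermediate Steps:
y(q) = -q² - q/2 (y(q) = -((q² + q*q) + q)/2 = -((q² + q²) + q)/2 = -(2*q² + q)/2 = -(q + 2*q²)/2 = -q² - q/2)
X(O, Y) = 24 + 8*Y/O (X(O, Y) = 16 + 8*(Y/O + Y/Y) = 16 + 8*(Y/O + 1) = 16 + 8*(1 + Y/O) = 16 + (8 + 8*Y/O) = 24 + 8*Y/O)
(y(-120) - 15408) + (2548 + X(-58, 123)) = (-1*(-120)*(½ - 120) - 15408) + (2548 + (24 + 8*123/(-58))) = (-1*(-120)*(-239/2) - 15408) + (2548 + (24 + 8*123*(-1/58))) = (-14340 - 15408) + (2548 + (24 - 492/29)) = -29748 + (2548 + 204/29) = -29748 + 74096/29 = -788596/29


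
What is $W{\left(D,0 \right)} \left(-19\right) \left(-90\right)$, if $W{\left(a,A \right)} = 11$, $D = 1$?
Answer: $18810$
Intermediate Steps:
$W{\left(D,0 \right)} \left(-19\right) \left(-90\right) = 11 \left(-19\right) \left(-90\right) = \left(-209\right) \left(-90\right) = 18810$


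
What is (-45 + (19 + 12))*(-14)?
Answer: 196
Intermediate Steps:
(-45 + (19 + 12))*(-14) = (-45 + 31)*(-14) = -14*(-14) = 196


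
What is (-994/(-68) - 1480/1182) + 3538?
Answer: 71361139/20094 ≈ 3551.4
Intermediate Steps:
(-994/(-68) - 1480/1182) + 3538 = (-994*(-1/68) - 1480*1/1182) + 3538 = (497/34 - 740/591) + 3538 = 268567/20094 + 3538 = 71361139/20094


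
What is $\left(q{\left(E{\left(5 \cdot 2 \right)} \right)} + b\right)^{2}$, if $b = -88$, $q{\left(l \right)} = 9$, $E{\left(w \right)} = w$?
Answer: $6241$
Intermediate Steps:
$\left(q{\left(E{\left(5 \cdot 2 \right)} \right)} + b\right)^{2} = \left(9 - 88\right)^{2} = \left(-79\right)^{2} = 6241$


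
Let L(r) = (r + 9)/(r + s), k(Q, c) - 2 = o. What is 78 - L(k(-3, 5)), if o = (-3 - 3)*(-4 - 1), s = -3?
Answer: 2221/29 ≈ 76.586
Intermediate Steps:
o = 30 (o = -6*(-5) = 30)
k(Q, c) = 32 (k(Q, c) = 2 + 30 = 32)
L(r) = (9 + r)/(-3 + r) (L(r) = (r + 9)/(r - 3) = (9 + r)/(-3 + r))
78 - L(k(-3, 5)) = 78 - (9 + 32)/(-3 + 32) = 78 - 41/29 = 2221/29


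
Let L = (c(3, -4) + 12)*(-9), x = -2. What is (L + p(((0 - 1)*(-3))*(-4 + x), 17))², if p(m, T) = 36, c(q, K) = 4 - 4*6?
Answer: 11664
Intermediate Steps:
c(q, K) = -20 (c(q, K) = 4 - 24 = -20)
L = 72 (L = (-20 + 12)*(-9) = -8*(-9) = 72)
(L + p(((0 - 1)*(-3))*(-4 + x), 17))² = (72 + 36)² = 108² = 11664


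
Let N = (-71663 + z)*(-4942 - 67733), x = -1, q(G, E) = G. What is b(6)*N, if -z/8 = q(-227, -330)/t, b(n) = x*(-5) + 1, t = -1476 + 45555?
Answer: 459136167391350/14693 ≈ 3.1249e+10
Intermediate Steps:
t = 44079
b(n) = 6 (b(n) = -1*(-5) + 1 = 5 + 1 = 6)
z = 1816/44079 (z = -(-1816)/44079 = -8*(-227/44079) = 1816/44079 ≈ 0.041199)
N = 76522694565225/14693 (N = (-71663 + 1816/44079)*(-4942 - 67733) = -3158831561/44079*(-72675) = 76522694565225/14693 ≈ 5.2081e+9)
b(6)*N = 6*(76522694565225/14693) = 459136167391350/14693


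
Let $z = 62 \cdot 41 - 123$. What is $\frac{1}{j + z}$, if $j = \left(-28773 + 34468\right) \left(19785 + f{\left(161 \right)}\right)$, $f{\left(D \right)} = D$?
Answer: $\frac{1}{113594889} \approx 8.8032 \cdot 10^{-9}$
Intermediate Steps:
$z = 2419$ ($z = 2542 - 123 = 2419$)
$j = 113592470$ ($j = \left(-28773 + 34468\right) \left(19785 + 161\right) = 5695 \cdot 19946 = 113592470$)
$\frac{1}{j + z} = \frac{1}{113592470 + 2419} = \frac{1}{113594889}$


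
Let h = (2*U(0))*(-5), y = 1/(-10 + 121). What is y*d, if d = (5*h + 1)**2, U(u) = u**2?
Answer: 1/111 ≈ 0.0090090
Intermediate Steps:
y = 1/111 ≈ 0.0090090
h = 0 (h = (2*0**2)*(-5) = (2*0)*(-5) = 0*(-5) = 0)
d = 1 (d = (5*0 + 1)**2 = (0 + 1)**2 = 1**2 = 1)
y*d = (1/111)*1 = 1/111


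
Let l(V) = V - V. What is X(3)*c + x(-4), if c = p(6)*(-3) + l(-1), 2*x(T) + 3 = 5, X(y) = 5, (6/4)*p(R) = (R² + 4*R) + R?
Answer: -659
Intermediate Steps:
p(R) = 2*R²/3 + 10*R/3 (p(R) = 2*((R² + 4*R) + R)/3 = 2*(R² + 5*R)/3 = 2*R²/3 + 10*R/3)
l(V) = 0
x(T) = 1 (x(T) = -3/2 + (½)*5 = -3/2 + 5/2 = 1)
c = -132 (c = ((⅔)*6*(5 + 6))*(-3) + 0 = ((⅔)*6*11)*(-3) + 0 = 44*(-3) + 0 = -132 + 0 = -132)
X(3)*c + x(-4) = 5*(-132) + 1 = -660 + 1 = -659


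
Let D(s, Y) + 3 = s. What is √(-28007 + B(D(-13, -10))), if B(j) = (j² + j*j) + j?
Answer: I*√27511 ≈ 165.86*I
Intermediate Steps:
D(s, Y) = -3 + s
B(j) = j + 2*j² (B(j) = (j² + j²) + j = 2*j² + j = j + 2*j²)
√(-28007 + B(D(-13, -10))) = √(-28007 + (-3 - 13)*(1 + 2*(-3 - 13))) = √(-28007 - 16*(1 + 2*(-16))) = √(-28007 - 16*(1 - 32)) = √(-28007 - 16*(-31)) = √(-28007 + 496) = √(-27511) = I*√27511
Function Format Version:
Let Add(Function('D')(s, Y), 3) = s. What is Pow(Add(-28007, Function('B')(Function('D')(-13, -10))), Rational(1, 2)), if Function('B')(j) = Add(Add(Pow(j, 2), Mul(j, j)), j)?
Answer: Mul(I, Pow(27511, Rational(1, 2))) ≈ Mul(165.86, I)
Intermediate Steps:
Function('D')(s, Y) = Add(-3, s)
Function('B')(j) = Add(j, Mul(2, Pow(j, 2))) (Function('B')(j) = Add(Add(Pow(j, 2), Pow(j, 2)), j) = Add(Mul(2, Pow(j, 2)), j) = Add(j, Mul(2, Pow(j, 2))))
Pow(Add(-28007, Function('B')(Function('D')(-13, -10))), Rational(1, 2)) = Pow(Add(-28007, Mul(Add(-3, -13), Add(1, Mul(2, Add(-3, -13))))), Rational(1, 2)) = Pow(Add(-28007, Mul(-16, Add(1, Mul(2, -16)))), Rational(1, 2)) = Pow(Add(-28007, Mul(-16, Add(1, -32))), Rational(1, 2)) = Pow(Add(-28007, Mul(-16, -31)), Rational(1, 2)) = Pow(Add(-28007, 496), Rational(1, 2)) = Pow(-27511, Rational(1, 2)) = Mul(I, Pow(27511, Rational(1, 2)))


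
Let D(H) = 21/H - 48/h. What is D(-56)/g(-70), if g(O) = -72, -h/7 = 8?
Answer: -3/448 ≈ -0.0066964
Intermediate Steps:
h = -56 (h = -7*8 = -56)
D(H) = 6/7 + 21/H (D(H) = 21/H - 48/(-56) = 21/H - 48*(-1/56) = 21/H + 6/7 = 6/7 + 21/H)
D(-56)/g(-70) = (6/7 + 21/(-56))/(-72) = (6/7 + 21*(-1/56))*(-1/72) = (6/7 - 3/8)*(-1/72) = (27/56)*(-1/72) = -3/448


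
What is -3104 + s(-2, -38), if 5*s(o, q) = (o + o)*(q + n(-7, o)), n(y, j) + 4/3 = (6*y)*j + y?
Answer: -47012/15 ≈ -3134.1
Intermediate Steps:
n(y, j) = -4/3 + y + 6*j*y (n(y, j) = -4/3 + ((6*y)*j + y) = -4/3 + (6*j*y + y) = -4/3 + (y + 6*j*y) = -4/3 + y + 6*j*y)
s(o, q) = 2*o*(-25/3 + q - 42*o)/5 (s(o, q) = ((o + o)*(q + (-4/3 - 7 + 6*o*(-7))))/5 = ((2*o)*(q + (-4/3 - 7 - 42*o)))/5 = ((2*o)*(q + (-25/3 - 42*o)))/5 = ((2*o)*(-25/3 + q - 42*o))/5 = (2*o*(-25/3 + q - 42*o))/5 = 2*o*(-25/3 + q - 42*o)/5)
-3104 + s(-2, -38) = -3104 + (2/15)*(-2)*(-25 - 126*(-2) + 3*(-38)) = -3104 + (2/15)*(-2)*(-25 + 252 - 114) = -3104 + (2/15)*(-2)*113 = -3104 - 452/15 = -47012/15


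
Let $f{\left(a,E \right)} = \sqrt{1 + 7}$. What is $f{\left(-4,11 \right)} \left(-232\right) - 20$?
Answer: $-20 - 464 \sqrt{2} \approx -676.2$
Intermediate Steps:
$f{\left(a,E \right)} = 2 \sqrt{2}$ ($f{\left(a,E \right)} = \sqrt{8} = 2 \sqrt{2}$)
$f{\left(-4,11 \right)} \left(-232\right) - 20 = 2 \sqrt{2} \left(-232\right) - 20 = - 464 \sqrt{2} - 20 = -20 - 464 \sqrt{2}$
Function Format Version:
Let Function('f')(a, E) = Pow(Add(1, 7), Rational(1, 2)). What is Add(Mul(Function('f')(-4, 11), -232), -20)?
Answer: Add(-20, Mul(-464, Pow(2, Rational(1, 2)))) ≈ -676.20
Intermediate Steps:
Function('f')(a, E) = Mul(2, Pow(2, Rational(1, 2))) (Function('f')(a, E) = Pow(8, Rational(1, 2)) = Mul(2, Pow(2, Rational(1, 2))))
Add(Mul(Function('f')(-4, 11), -232), -20) = Add(Mul(Mul(2, Pow(2, Rational(1, 2))), -232), -20) = Add(Mul(-464, Pow(2, Rational(1, 2))), -20) = Add(-20, Mul(-464, Pow(2, Rational(1, 2))))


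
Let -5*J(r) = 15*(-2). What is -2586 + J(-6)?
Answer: -2580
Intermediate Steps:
J(r) = 6 (J(r) = -3*(-2) = -⅕*(-30) = 6)
-2586 + J(-6) = -2586 + 6 = -2580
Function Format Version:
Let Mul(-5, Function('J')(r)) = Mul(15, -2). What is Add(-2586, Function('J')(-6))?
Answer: -2580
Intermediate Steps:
Function('J')(r) = 6 (Function('J')(r) = Mul(Rational(-1, 5), Mul(15, -2)) = Mul(Rational(-1, 5), -30) = 6)
Add(-2586, Function('J')(-6)) = Add(-2586, 6) = -2580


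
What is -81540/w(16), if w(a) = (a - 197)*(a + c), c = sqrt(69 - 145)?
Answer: 326160/15023 - 40770*I*sqrt(19)/15023 ≈ 21.711 - 11.829*I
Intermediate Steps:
c = 2*I*sqrt(19) (c = sqrt(-76) = 2*I*sqrt(19) ≈ 8.7178*I)
w(a) = (-197 + a)*(a + 2*I*sqrt(19)) (w(a) = (a - 197)*(a + 2*I*sqrt(19)) = (-197 + a)*(a + 2*I*sqrt(19)))
-81540/w(16) = -81540/(16**2 - 197*16 - 394*I*sqrt(19) + 2*I*16*sqrt(19)) = -81540/(256 - 3152 - 394*I*sqrt(19) + 32*I*sqrt(19)) = -81540/(-2896 - 362*I*sqrt(19))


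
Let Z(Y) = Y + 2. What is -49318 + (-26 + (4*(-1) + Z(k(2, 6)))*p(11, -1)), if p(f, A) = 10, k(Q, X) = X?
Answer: -49304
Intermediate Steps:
Z(Y) = 2 + Y
-49318 + (-26 + (4*(-1) + Z(k(2, 6)))*p(11, -1)) = -49318 + (-26 + (4*(-1) + (2 + 6))*10) = -49318 + (-26 + (-4 + 8)*10) = -49318 + (-26 + 4*10) = -49318 + (-26 + 40) = -49318 + 14 = -49304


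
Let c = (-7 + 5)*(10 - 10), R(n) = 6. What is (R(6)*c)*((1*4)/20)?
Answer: 0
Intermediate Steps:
c = 0 (c = -2*0 = 0)
(R(6)*c)*((1*4)/20) = (6*0)*((1*4)/20) = 0*(4*(1/20)) = 0*(1/5) = 0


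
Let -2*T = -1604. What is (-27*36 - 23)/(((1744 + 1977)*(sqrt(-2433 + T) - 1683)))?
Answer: 334917/2109152104 + 199*I*sqrt(1631)/2109152104 ≈ 0.00015879 + 3.8104e-6*I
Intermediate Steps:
T = 802 (T = -1/2*(-1604) = 802)
(-27*36 - 23)/(((1744 + 1977)*(sqrt(-2433 + T) - 1683))) = (-27*36 - 23)/(((1744 + 1977)*(sqrt(-2433 + 802) - 1683))) = (-972 - 23)/((3721*(sqrt(-1631) - 1683))) = -995*1/(3721*(I*sqrt(1631) - 1683)) = -995*1/(3721*(-1683 + I*sqrt(1631))) = -995/(-6262443 + 3721*I*sqrt(1631))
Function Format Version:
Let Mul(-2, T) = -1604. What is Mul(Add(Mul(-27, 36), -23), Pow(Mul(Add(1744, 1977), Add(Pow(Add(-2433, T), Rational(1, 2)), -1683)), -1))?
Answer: Add(Rational(334917, 2109152104), Mul(Rational(199, 2109152104), I, Pow(1631, Rational(1, 2)))) ≈ Add(0.00015879, Mul(3.8104e-6, I))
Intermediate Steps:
T = 802 (T = Mul(Rational(-1, 2), -1604) = 802)
Mul(Add(Mul(-27, 36), -23), Pow(Mul(Add(1744, 1977), Add(Pow(Add(-2433, T), Rational(1, 2)), -1683)), -1)) = Mul(Add(Mul(-27, 36), -23), Pow(Mul(Add(1744, 1977), Add(Pow(Add(-2433, 802), Rational(1, 2)), -1683)), -1)) = Mul(Add(-972, -23), Pow(Mul(3721, Add(Pow(-1631, Rational(1, 2)), -1683)), -1)) = Mul(-995, Pow(Mul(3721, Add(Mul(I, Pow(1631, Rational(1, 2))), -1683)), -1)) = Mul(-995, Pow(Mul(3721, Add(-1683, Mul(I, Pow(1631, Rational(1, 2))))), -1)) = Mul(-995, Pow(Add(-6262443, Mul(3721, I, Pow(1631, Rational(1, 2)))), -1))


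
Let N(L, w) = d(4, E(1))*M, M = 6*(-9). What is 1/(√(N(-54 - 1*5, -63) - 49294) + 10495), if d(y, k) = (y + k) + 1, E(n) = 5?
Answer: 10495/110194859 - I*√49834/110194859 ≈ 9.524e-5 - 2.0258e-6*I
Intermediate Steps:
d(y, k) = 1 + k + y (d(y, k) = (k + y) + 1 = 1 + k + y)
M = -54
N(L, w) = -540 (N(L, w) = (1 + 5 + 4)*(-54) = 10*(-54) = -540)
1/(√(N(-54 - 1*5, -63) - 49294) + 10495) = 1/(√(-540 - 49294) + 10495) = 1/(√(-49834) + 10495) = 1/(I*√49834 + 10495) = 1/(10495 + I*√49834)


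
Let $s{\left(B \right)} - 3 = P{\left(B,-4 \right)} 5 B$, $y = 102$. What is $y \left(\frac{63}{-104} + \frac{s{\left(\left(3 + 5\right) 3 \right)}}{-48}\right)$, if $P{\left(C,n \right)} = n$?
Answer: $\frac{98991}{104} \approx 951.84$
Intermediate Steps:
$s{\left(B \right)} = 3 - 20 B$ ($s{\left(B \right)} = 3 + \left(-4\right) 5 B = 3 - 20 B$)
$y \left(\frac{63}{-104} + \frac{s{\left(\left(3 + 5\right) 3 \right)}}{-48}\right) = 102 \left(\frac{63}{-104} + \frac{3 - 20 \left(3 + 5\right) 3}{-48}\right) = 102 \left(63 \left(- \frac{1}{104}\right) + \left(3 - 20 \cdot 8 \cdot 3\right) \left(- \frac{1}{48}\right)\right) = 102 \left(- \frac{63}{104} + \left(3 - 480\right) \left(- \frac{1}{48}\right)\right) = 102 \left(- \frac{63}{104} - - \frac{159}{16}\right) = 102 \left(- \frac{63}{104} + \frac{159}{16}\right) = 102 \cdot \frac{1941}{208} = \frac{98991}{104}$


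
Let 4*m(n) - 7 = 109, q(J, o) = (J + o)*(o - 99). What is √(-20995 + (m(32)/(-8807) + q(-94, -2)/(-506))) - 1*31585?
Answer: -31585 + I*√104329993465806878/2228171 ≈ -31585.0 + 144.96*I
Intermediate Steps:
q(J, o) = (-99 + o)*(J + o) (q(J, o) = (J + o)*(-99 + o) = (-99 + o)*(J + o))
m(n) = 29 (m(n) = 7/4 + (¼)*109 = 7/4 + 109/4 = 29)
√(-20995 + (m(32)/(-8807) + q(-94, -2)/(-506))) - 1*31585 = √(-20995 + (29/(-8807) + ((-2)² - 99*(-94) - 99*(-2) - 94*(-2))/(-506))) - 1*31585 = √(-20995 + (29*(-1/8807) + (4 + 9306 + 198 + 188)*(-1/506))) - 31585 = √(-20995 + (-29/8807 + 9696*(-1/506))) - 31585 = √(-20995 + (-29/8807 - 4848/253)) - 31585 = √(-20995 - 42703673/2228171) - 31585 = √(-46823153818/2228171) - 31585 = I*√104329993465806878/2228171 - 31585 = -31585 + I*√104329993465806878/2228171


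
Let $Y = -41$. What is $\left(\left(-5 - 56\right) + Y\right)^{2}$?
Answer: $10404$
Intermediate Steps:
$\left(\left(-5 - 56\right) + Y\right)^{2} = \left(\left(-5 - 56\right) - 41\right)^{2} = \left(-61 - 41\right)^{2} = \left(-102\right)^{2} = 10404$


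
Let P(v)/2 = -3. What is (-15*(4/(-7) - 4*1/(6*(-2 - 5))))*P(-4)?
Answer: -300/7 ≈ -42.857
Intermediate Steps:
P(v) = -6 (P(v) = 2*(-3) = -6)
(-15*(4/(-7) - 4*1/(6*(-2 - 5))))*P(-4) = -15*(4/(-7) - 4*1/(6*(-2 - 5)))*(-6) = -15*(4*(-1/7) - 4/(6*(-7)))*(-6) = -15*(-4/7 - 4/(-42))*(-6) = -15*(-4/7 - 4*(-1/42))*(-6) = -15*(-4/7 + 2/21)*(-6) = -15*(-10/21)*(-6) = (50/7)*(-6) = -300/7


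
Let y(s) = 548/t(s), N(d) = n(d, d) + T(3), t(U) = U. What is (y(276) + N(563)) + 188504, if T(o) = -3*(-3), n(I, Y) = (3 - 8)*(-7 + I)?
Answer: 12815714/69 ≈ 1.8574e+5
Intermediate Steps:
n(I, Y) = 35 - 5*I (n(I, Y) = -5*(-7 + I) = 35 - 5*I)
T(o) = 9
N(d) = 44 - 5*d (N(d) = (35 - 5*d) + 9 = 44 - 5*d)
y(s) = 548/s
(y(276) + N(563)) + 188504 = (548/276 + (44 - 5*563)) + 188504 = (548*(1/276) + (44 - 2815)) + 188504 = (137/69 - 2771) + 188504 = -191062/69 + 188504 = 12815714/69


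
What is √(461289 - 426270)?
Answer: 3*√3891 ≈ 187.13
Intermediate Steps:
√(461289 - 426270) = √35019 = 3*√3891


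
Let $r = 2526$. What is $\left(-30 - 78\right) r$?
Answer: $-272808$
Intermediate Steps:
$\left(-30 - 78\right) r = \left(-30 - 78\right) 2526 = \left(-108\right) 2526 = -272808$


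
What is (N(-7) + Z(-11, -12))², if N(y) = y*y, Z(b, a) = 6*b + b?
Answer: 784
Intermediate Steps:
Z(b, a) = 7*b
N(y) = y²
(N(-7) + Z(-11, -12))² = ((-7)² + 7*(-11))² = (49 - 77)² = (-28)² = 784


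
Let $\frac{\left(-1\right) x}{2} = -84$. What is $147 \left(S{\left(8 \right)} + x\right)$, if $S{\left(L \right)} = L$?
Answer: $25872$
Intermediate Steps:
$x = 168$ ($x = \left(-2\right) \left(-84\right) = 168$)
$147 \left(S{\left(8 \right)} + x\right) = 147 \left(8 + 168\right) = 147 \cdot 176 = 25872$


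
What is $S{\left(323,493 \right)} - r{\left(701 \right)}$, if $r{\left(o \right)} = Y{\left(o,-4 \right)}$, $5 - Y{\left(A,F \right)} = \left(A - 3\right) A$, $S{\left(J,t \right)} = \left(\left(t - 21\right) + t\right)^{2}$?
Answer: $1420518$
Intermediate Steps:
$S{\left(J,t \right)} = \left(-21 + 2 t\right)^{2}$ ($S{\left(J,t \right)} = \left(\left(-21 + t\right) + t\right)^{2} = \left(-21 + 2 t\right)^{2}$)
$Y{\left(A,F \right)} = 5 - A \left(-3 + A\right)$ ($Y{\left(A,F \right)} = 5 - \left(A - 3\right) A = 5 - \left(-3 + A\right) A = 5 - A \left(-3 + A\right)$)
$r{\left(o \right)} = 5 - o^{2} + 3 o$
$S{\left(323,493 \right)} - r{\left(701 \right)} = \left(-21 + 2 \cdot 493\right)^{2} - \left(5 - 701^{2} + 3 \cdot 701\right) = \left(-21 + 986\right)^{2} - \left(5 - 491401 + 2103\right) = 965^{2} - \left(5 - 491401 + 2103\right) = 931225 - -489293 = 931225 + 489293 = 1420518$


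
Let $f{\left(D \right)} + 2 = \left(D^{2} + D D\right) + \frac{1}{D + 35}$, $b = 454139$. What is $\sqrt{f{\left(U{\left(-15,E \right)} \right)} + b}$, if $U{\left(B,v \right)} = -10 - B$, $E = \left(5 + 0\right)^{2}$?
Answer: $\frac{3 \sqrt{20186090}}{20} \approx 673.93$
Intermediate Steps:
$E = 25$ ($E = 5^{2} = 25$)
$f{\left(D \right)} = -2 + \frac{1}{35 + D} + 2 D^{2}$ ($f{\left(D \right)} = -2 + \left(\left(D^{2} + D D\right) + \frac{1}{D + 35}\right) = -2 + \left(\left(D^{2} + D^{2}\right) + \frac{1}{35 + D}\right) = -2 + \left(2 D^{2} + \frac{1}{35 + D}\right) = -2 + \left(\frac{1}{35 + D} + 2 D^{2}\right) = -2 + \frac{1}{35 + D} + 2 D^{2}$)
$\sqrt{f{\left(U{\left(-15,E \right)} \right)} + b} = \sqrt{\frac{-69 - 2 \left(-10 - -15\right) + 2 \left(-10 - -15\right)^{3} + 70 \left(-10 - -15\right)^{2}}{35 - -5} + 454139} = \sqrt{\frac{-69 - 2 \left(-10 + 15\right) + 2 \left(-10 + 15\right)^{3} + 70 \left(-10 + 15\right)^{2}}{35 + \left(-10 + 15\right)} + 454139} = \sqrt{\frac{-69 - 10 + 2 \cdot 5^{3} + 70 \cdot 5^{2}}{35 + 5} + 454139} = \sqrt{\frac{-69 - 10 + 2 \cdot 125 + 70 \cdot 25}{40} + 454139} = \sqrt{\frac{-69 - 10 + 250 + 1750}{40} + 454139} = \sqrt{\frac{1}{40} \cdot 1921 + 454139} = \sqrt{\frac{1921}{40} + 454139} = \sqrt{\frac{18167481}{40}} = \frac{3 \sqrt{20186090}}{20}$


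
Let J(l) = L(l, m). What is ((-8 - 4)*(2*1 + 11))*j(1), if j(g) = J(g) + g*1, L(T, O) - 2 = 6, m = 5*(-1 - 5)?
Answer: -1404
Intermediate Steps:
m = -30 (m = 5*(-6) = -30)
L(T, O) = 8 (L(T, O) = 2 + 6 = 8)
J(l) = 8
j(g) = 8 + g (j(g) = 8 + g*1 = 8 + g)
((-8 - 4)*(2*1 + 11))*j(1) = ((-8 - 4)*(2*1 + 11))*(8 + 1) = -12*(2 + 11)*9 = -12*13*9 = -156*9 = -1404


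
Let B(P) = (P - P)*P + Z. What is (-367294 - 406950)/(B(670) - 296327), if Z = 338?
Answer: 774244/295989 ≈ 2.6158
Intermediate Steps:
B(P) = 338 (B(P) = (P - P)*P + 338 = 0*P + 338 = 0 + 338 = 338)
(-367294 - 406950)/(B(670) - 296327) = (-367294 - 406950)/(338 - 296327) = -774244/(-295989) = -774244*(-1/295989) = 774244/295989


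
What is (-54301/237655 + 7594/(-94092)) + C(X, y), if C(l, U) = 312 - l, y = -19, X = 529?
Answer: -2429672638091/11180717130 ≈ -217.31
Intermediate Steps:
(-54301/237655 + 7594/(-94092)) + C(X, y) = (-54301/237655 + 7594/(-94092)) + (312 - 1*529) = (-54301*1/237655 + 7594*(-1/94092)) + (312 - 529) = (-54301/237655 - 3797/47046) - 217 = -3457020881/11180717130 - 217 = -2429672638091/11180717130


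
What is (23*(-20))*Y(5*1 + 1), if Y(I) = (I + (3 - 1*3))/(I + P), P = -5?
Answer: -2760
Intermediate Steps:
Y(I) = I/(-5 + I) (Y(I) = (I + (3 - 1*3))/(I - 5) = (I + (3 - 3))/(-5 + I) = (I + 0)/(-5 + I) = I/(-5 + I))
(23*(-20))*Y(5*1 + 1) = (23*(-20))*((5*1 + 1)/(-5 + (5*1 + 1))) = -460*(5 + 1)/(-5 + (5 + 1)) = -2760/(-5 + 6) = -2760/1 = -2760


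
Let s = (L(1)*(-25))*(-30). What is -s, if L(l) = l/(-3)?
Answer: 250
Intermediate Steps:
L(l) = -l/3 (L(l) = l*(-1/3) = -l/3)
s = -250 (s = (-1/3*1*(-25))*(-30) = -1/3*(-25)*(-30) = (25/3)*(-30) = -250)
-s = -1*(-250) = 250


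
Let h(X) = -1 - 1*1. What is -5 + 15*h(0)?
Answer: -35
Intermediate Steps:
h(X) = -2 (h(X) = -1 - 1 = -2)
-5 + 15*h(0) = -5 + 15*(-2) = -5 - 30 = -35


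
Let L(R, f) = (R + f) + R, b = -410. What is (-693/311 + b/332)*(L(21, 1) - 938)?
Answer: 160019735/51626 ≈ 3099.6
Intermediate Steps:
L(R, f) = f + 2*R
(-693/311 + b/332)*(L(21, 1) - 938) = (-693/311 - 410/332)*((1 + 2*21) - 938) = (-693*1/311 - 410*1/332)*((1 + 42) - 938) = (-693/311 - 205/166)*(43 - 938) = -178793/51626*(-895) = 160019735/51626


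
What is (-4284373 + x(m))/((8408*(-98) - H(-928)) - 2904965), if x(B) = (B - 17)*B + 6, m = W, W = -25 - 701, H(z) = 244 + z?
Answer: 3744949/3728265 ≈ 1.0045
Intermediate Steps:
W = -726
m = -726
x(B) = 6 + B*(-17 + B) (x(B) = (-17 + B)*B + 6 = B*(-17 + B) + 6 = 6 + B*(-17 + B))
(-4284373 + x(m))/((8408*(-98) - H(-928)) - 2904965) = (-4284373 + (6 + (-726)² - 17*(-726)))/((8408*(-98) - (244 - 928)) - 2904965) = (-4284373 + (6 + 527076 + 12342))/((-823984 - 1*(-684)) - 2904965) = (-4284373 + 539424)/((-823984 + 684) - 2904965) = -3744949/(-823300 - 2904965) = -3744949/(-3728265) = -3744949*(-1/3728265) = 3744949/3728265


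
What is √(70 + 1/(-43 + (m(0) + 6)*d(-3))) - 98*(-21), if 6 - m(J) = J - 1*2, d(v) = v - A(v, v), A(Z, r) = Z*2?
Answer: 2058 + √69 ≈ 2066.3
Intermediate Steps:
A(Z, r) = 2*Z
d(v) = -v (d(v) = v - 2*v = -v)
m(J) = 8 - J (m(J) = 6 - (J - 1*2) = 6 - (J - 2) = 6 - (-2 + J) = 6 + (2 - J) = 8 - J)
√(70 + 1/(-43 + (m(0) + 6)*d(-3))) - 98*(-21) = √(70 + 1/(-43 + ((8 - 1*0) + 6)*(-1*(-3)))) - 98*(-21) = √(70 + 1/(-43 + ((8 + 0) + 6)*3)) + 2058 = √(70 + 1/(-43 + (8 + 6)*3)) + 2058 = √(70 + 1/(-43 + 14*3)) + 2058 = √(70 + 1/(-43 + 42)) + 2058 = √(70 + 1/(-1)) + 2058 = √(70 - 1) + 2058 = √69 + 2058 = 2058 + √69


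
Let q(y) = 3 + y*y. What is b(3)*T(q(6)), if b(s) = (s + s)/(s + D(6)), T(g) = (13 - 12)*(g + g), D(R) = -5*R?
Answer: -52/3 ≈ -17.333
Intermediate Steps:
q(y) = 3 + y²
T(g) = 2*g (T(g) = 1*(2*g) = 2*g)
b(s) = 2*s/(-30 + s) (b(s) = (s + s)/(s - 5*6) = (2*s)/(s - 30) = (2*s)/(-30 + s) = 2*s/(-30 + s))
b(3)*T(q(6)) = (2*3/(-30 + 3))*(2*(3 + 6²)) = (2*3/(-27))*(2*(3 + 36)) = (2*3*(-1/27))*(2*39) = -2/9*78 = -52/3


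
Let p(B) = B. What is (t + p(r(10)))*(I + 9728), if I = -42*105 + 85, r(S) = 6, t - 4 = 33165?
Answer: 179244525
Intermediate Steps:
t = 33169 (t = 4 + 33165 = 33169)
I = -4325 (I = -4410 + 85 = -4325)
(t + p(r(10)))*(I + 9728) = (33169 + 6)*(-4325 + 9728) = 33175*5403 = 179244525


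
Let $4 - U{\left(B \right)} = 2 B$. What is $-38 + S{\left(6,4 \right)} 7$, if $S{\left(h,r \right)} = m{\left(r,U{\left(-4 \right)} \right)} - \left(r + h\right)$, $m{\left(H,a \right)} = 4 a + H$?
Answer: $256$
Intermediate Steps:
$U{\left(B \right)} = 4 - 2 B$
$m{\left(H,a \right)} = H + 4 a$
$S{\left(h,r \right)} = 48 - h$ ($S{\left(h,r \right)} = \left(r + 4 \left(4 - -8\right)\right) - \left(r + h\right) = \left(r + 4 \left(4 + 8\right)\right) - \left(h + r\right) = \left(r + 4 \cdot 12\right) - \left(h + r\right) = \left(r + 48\right) - \left(h + r\right) = \left(48 + r\right) - \left(h + r\right) = 48 - h$)
$-38 + S{\left(6,4 \right)} 7 = -38 + \left(48 - 6\right) 7 = -38 + 42 \cdot 7 = -38 + 294 = 256$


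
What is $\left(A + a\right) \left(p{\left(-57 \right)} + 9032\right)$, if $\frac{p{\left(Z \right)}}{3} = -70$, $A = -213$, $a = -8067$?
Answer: $-73046160$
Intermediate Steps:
$p{\left(Z \right)} = -210$ ($p{\left(Z \right)} = 3 \left(-70\right) = -210$)
$\left(A + a\right) \left(p{\left(-57 \right)} + 9032\right) = \left(-213 - 8067\right) \left(-210 + 9032\right) = \left(-8280\right) 8822 = -73046160$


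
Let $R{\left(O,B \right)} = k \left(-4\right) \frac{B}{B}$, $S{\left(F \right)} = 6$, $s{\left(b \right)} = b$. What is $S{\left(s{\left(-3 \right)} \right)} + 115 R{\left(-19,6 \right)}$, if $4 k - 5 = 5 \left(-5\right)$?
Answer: $2306$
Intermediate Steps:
$k = -5$ ($k = \frac{5}{4} + \frac{5 \left(-5\right)}{4} = \frac{5}{4} + \frac{1}{4} \left(-25\right) = \frac{5}{4} - \frac{25}{4} = -5$)
$R{\left(O,B \right)} = 20$ ($R{\left(O,B \right)} = \left(-5\right) \left(-4\right) \frac{B}{B} = 20 \cdot 1 = 20$)
$S{\left(s{\left(-3 \right)} \right)} + 115 R{\left(-19,6 \right)} = 6 + 115 \cdot 20 = 6 + 2300 = 2306$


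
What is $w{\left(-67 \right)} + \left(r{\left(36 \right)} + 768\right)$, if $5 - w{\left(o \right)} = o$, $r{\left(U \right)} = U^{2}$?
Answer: $2136$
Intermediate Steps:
$w{\left(o \right)} = 5 - o$
$w{\left(-67 \right)} + \left(r{\left(36 \right)} + 768\right) = \left(5 - -67\right) + \left(36^{2} + 768\right) = \left(5 + 67\right) + \left(1296 + 768\right) = 72 + 2064 = 2136$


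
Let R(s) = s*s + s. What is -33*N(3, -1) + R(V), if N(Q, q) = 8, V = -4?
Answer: -252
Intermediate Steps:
R(s) = s + s**2 (R(s) = s**2 + s = s + s**2)
-33*N(3, -1) + R(V) = -33*8 - 4*(1 - 4) = -264 - 4*(-3) = -264 + 12 = -252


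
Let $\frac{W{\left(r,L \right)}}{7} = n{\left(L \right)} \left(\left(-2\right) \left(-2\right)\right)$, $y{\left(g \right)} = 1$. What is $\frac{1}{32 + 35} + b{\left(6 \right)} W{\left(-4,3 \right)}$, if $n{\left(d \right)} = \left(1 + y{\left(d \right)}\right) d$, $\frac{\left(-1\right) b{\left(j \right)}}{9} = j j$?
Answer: $- \frac{3646943}{67} \approx -54432.0$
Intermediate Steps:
$b{\left(j \right)} = - 9 j^{2}$ ($b{\left(j \right)} = - 9 j j = - 9 j^{2}$)
$n{\left(d \right)} = 2 d$ ($n{\left(d \right)} = \left(1 + 1\right) d = 2 d$)
$W{\left(r,L \right)} = 56 L$ ($W{\left(r,L \right)} = 7 \cdot 2 L \left(\left(-2\right) \left(-2\right)\right) = 7 \cdot 2 L 4 = 7 \cdot 8 L = 56 L$)
$\frac{1}{32 + 35} + b{\left(6 \right)} W{\left(-4,3 \right)} = \frac{1}{32 + 35} + - 9 \cdot 6^{2} \cdot 56 \cdot 3 = \frac{1}{67} + \left(-9\right) 36 \cdot 168 = \frac{1}{67} - 54432 = - \frac{3646943}{67}$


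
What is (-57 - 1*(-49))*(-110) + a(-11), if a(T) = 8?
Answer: 888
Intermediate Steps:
(-57 - 1*(-49))*(-110) + a(-11) = (-57 - 1*(-49))*(-110) + 8 = (-57 + 49)*(-110) + 8 = -8*(-110) + 8 = 880 + 8 = 888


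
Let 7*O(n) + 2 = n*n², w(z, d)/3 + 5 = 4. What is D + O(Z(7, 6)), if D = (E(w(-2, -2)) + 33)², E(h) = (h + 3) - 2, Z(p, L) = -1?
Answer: 6724/7 ≈ 960.57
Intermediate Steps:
w(z, d) = -3 (w(z, d) = -15 + 3*4 = -15 + 12 = -3)
O(n) = -2/7 + n³/7 (O(n) = -2/7 + (n*n²)/7 = -2/7 + n³/7)
E(h) = 1 + h (E(h) = (3 + h) - 2 = 1 + h)
D = 961 (D = ((1 - 3) + 33)² = (-2 + 33)² = 31² = 961)
D + O(Z(7, 6)) = 961 + (-2/7 + (⅐)*(-1)³) = 961 + (-2/7 + (⅐)*(-1)) = 961 + (-2/7 - ⅐) = 961 - 3/7 = 6724/7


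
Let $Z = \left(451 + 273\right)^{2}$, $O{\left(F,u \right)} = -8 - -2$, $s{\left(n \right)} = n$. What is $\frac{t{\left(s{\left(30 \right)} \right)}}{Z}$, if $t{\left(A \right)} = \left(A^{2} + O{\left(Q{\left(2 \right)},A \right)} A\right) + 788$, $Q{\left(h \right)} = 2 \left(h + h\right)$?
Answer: $\frac{377}{131044} \approx 0.0028769$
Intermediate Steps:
$Q{\left(h \right)} = 4 h$ ($Q{\left(h \right)} = 2 \cdot 2 h = 4 h$)
$O{\left(F,u \right)} = -6$ ($O{\left(F,u \right)} = -8 + 2 = -6$)
$t{\left(A \right)} = 788 + A^{2} - 6 A$ ($t{\left(A \right)} = \left(A^{2} - 6 A\right) + 788 = 788 + A^{2} - 6 A$)
$Z = 524176$ ($Z = 724^{2} = 524176$)
$\frac{t{\left(s{\left(30 \right)} \right)}}{Z} = \frac{788 + 30^{2} - 180}{524176} = \left(788 + 900 - 180\right) \frac{1}{524176} = 1508 \cdot \frac{1}{524176} = \frac{377}{131044}$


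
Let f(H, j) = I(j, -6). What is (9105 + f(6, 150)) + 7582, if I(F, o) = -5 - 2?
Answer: 16680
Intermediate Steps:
I(F, o) = -7
f(H, j) = -7
(9105 + f(6, 150)) + 7582 = (9105 - 7) + 7582 = 9098 + 7582 = 16680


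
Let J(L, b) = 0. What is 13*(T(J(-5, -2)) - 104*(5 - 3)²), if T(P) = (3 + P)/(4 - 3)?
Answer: -5369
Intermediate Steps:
T(P) = 3 + P (T(P) = (3 + P)/1 = (3 + P)*1 = 3 + P)
13*(T(J(-5, -2)) - 104*(5 - 3)²) = 13*((3 + 0) - 104*(5 - 3)²) = 13*(3 - 104*2²) = 13*(3 - 104*4) = 13*(3 - 416) = 13*(-413) = -5369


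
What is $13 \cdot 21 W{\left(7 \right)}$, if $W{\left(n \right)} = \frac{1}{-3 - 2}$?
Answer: $- \frac{273}{5} \approx -54.6$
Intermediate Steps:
$W{\left(n \right)} = - \frac{1}{5}$ ($W{\left(n \right)} = \frac{1}{-5} = - \frac{1}{5}$)
$13 \cdot 21 W{\left(7 \right)} = 13 \cdot 21 \left(- \frac{1}{5}\right) = 273 \left(- \frac{1}{5}\right) = - \frac{273}{5}$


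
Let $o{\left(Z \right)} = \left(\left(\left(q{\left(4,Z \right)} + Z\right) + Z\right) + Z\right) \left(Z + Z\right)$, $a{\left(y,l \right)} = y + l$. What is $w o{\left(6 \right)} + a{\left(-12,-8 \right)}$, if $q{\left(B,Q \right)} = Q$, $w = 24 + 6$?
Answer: $8620$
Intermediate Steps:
$w = 30$
$a{\left(y,l \right)} = l + y$
$o{\left(Z \right)} = 8 Z^{2}$ ($o{\left(Z \right)} = \left(\left(\left(Z + Z\right) + Z\right) + Z\right) \left(Z + Z\right) = \left(\left(2 Z + Z\right) + Z\right) 2 Z = \left(3 Z + Z\right) 2 Z = 4 Z 2 Z = 8 Z^{2}$)
$w o{\left(6 \right)} + a{\left(-12,-8 \right)} = 30 \cdot 8 \cdot 6^{2} - 20 = 30 \cdot 8 \cdot 36 - 20 = 30 \cdot 288 - 20 = 8640 - 20 = 8620$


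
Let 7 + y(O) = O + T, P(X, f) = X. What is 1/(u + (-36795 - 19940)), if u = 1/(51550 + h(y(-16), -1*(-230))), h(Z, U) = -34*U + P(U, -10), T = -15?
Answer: -43960/2494070599 ≈ -1.7626e-5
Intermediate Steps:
y(O) = -22 + O (y(O) = -7 + (O - 15) = -7 + (-15 + O) = -22 + O)
h(Z, U) = -33*U (h(Z, U) = -34*U + U = -33*U)
u = 1/43960 (u = 1/(51550 - (-33)*(-230)) = 1/(51550 - 33*230) = 1/(51550 - 7590) = 1/43960 ≈ 2.2748e-5)
1/(u + (-36795 - 19940)) = 1/(1/43960 + (-36795 - 19940)) = 1/(1/43960 - 56735) = 1/(-2494070599/43960) = -43960/2494070599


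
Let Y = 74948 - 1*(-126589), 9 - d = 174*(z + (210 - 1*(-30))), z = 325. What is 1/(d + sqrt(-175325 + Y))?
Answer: -98301/9663060389 - 2*sqrt(6553)/9663060389 ≈ -1.0190e-5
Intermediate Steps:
d = -98301 (d = 9 - 174*(325 + (210 - 1*(-30))) = 9 - 174*(325 + (210 + 30)) = 9 - 174*(325 + 240) = 9 - 174*565 = 9 - 1*98310 = 9 - 98310 = -98301)
Y = 201537 (Y = 74948 + 126589 = 201537)
1/(d + sqrt(-175325 + Y)) = 1/(-98301 + sqrt(-175325 + 201537)) = 1/(-98301 + sqrt(26212)) = 1/(-98301 + 2*sqrt(6553))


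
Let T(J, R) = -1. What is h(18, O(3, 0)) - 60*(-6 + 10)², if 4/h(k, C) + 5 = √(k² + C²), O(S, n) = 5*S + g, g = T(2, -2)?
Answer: -95036/99 + 8*√130/495 ≈ -959.78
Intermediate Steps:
g = -1
O(S, n) = -1 + 5*S (O(S, n) = 5*S - 1 = -1 + 5*S)
h(k, C) = 4/(-5 + √(C² + k²)) (h(k, C) = 4/(-5 + √(k² + C²)) = 4/(-5 + √(C² + k²)))
h(18, O(3, 0)) - 60*(-6 + 10)² = 4/(-5 + √((-1 + 5*3)² + 18²)) - 60*(-6 + 10)² = 4/(-5 + √((-1 + 15)² + 324)) - 60*4² = 4/(-5 + √(14² + 324)) - 60*16 = 4/(-5 + √(196 + 324)) - 960 = 4/(-5 + √520) - 960 = 4/(-5 + 2*√130) - 960 = -960 + 4/(-5 + 2*√130)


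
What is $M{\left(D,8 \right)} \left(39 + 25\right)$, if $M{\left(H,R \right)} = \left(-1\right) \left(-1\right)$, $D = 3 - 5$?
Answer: $64$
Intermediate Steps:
$D = -2$
$M{\left(H,R \right)} = 1$
$M{\left(D,8 \right)} \left(39 + 25\right) = 1 \left(39 + 25\right) = 1 \cdot 64 = 64$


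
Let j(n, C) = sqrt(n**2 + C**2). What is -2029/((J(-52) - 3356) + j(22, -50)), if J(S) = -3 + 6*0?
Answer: 6815411/11279897 + 4058*sqrt(746)/11279897 ≈ 0.61403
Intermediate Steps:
j(n, C) = sqrt(C**2 + n**2)
J(S) = -3 (J(S) = -3 + 0 = -3)
-2029/((J(-52) - 3356) + j(22, -50)) = -2029/((-3 - 3356) + sqrt((-50)**2 + 22**2)) = -2029/(-3359 + sqrt(2500 + 484)) = -2029/(-3359 + sqrt(2984)) = -2029/(-3359 + 2*sqrt(746))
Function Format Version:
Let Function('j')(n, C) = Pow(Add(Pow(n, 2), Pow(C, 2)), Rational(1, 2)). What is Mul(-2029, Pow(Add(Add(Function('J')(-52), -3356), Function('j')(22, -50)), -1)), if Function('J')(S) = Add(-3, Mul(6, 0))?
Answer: Add(Rational(6815411, 11279897), Mul(Rational(4058, 11279897), Pow(746, Rational(1, 2)))) ≈ 0.61403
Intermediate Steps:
Function('j')(n, C) = Pow(Add(Pow(C, 2), Pow(n, 2)), Rational(1, 2))
Function('J')(S) = -3 (Function('J')(S) = Add(-3, 0) = -3)
Mul(-2029, Pow(Add(Add(Function('J')(-52), -3356), Function('j')(22, -50)), -1)) = Mul(-2029, Pow(Add(Add(-3, -3356), Pow(Add(Pow(-50, 2), Pow(22, 2)), Rational(1, 2))), -1)) = Mul(-2029, Pow(Add(-3359, Pow(Add(2500, 484), Rational(1, 2))), -1)) = Mul(-2029, Pow(Add(-3359, Pow(2984, Rational(1, 2))), -1)) = Mul(-2029, Pow(Add(-3359, Mul(2, Pow(746, Rational(1, 2)))), -1))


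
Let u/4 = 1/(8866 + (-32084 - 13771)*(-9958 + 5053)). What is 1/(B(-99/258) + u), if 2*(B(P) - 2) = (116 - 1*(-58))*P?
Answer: -19343777126/607079702715 ≈ -0.031864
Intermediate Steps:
B(P) = 2 + 87*P (B(P) = 2 + ((116 - 1*(-58))*P)/2 = 2 + ((116 + 58)*P)/2 = 2 + (174*P)/2 = 2 + 87*P)
u = 4/224927641 (u = 4/(8866 + (-32084 - 13771)*(-9958 + 5053)) = 4/(8866 - 45855*(-4905)) = 4/(8866 + 224918775) = 4/224927641 ≈ 1.7783e-8)
1/(B(-99/258) + u) = 1/((2 + 87*(-99/258)) + 4/224927641) = 1/((2 + 87*(-99*1/258)) + 4/224927641) = 1/((2 + 87*(-33/86)) + 4/224927641) = 1/((2 - 2871/86) + 4/224927641) = 1/(-2699/86 + 4/224927641) = 1/(-607079702715/19343777126) = -19343777126/607079702715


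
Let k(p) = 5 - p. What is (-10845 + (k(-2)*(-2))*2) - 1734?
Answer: -12607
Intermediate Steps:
(-10845 + (k(-2)*(-2))*2) - 1734 = (-10845 + ((5 - 1*(-2))*(-2))*2) - 1734 = (-10845 + ((5 + 2)*(-2))*2) - 1734 = (-10845 + (7*(-2))*2) - 1734 = (-10845 - 14*2) - 1734 = (-10845 - 28) - 1734 = -10873 - 1734 = -12607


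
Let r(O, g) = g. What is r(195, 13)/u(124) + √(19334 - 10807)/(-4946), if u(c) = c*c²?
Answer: 13/1906624 - √8527/4946 ≈ -0.018663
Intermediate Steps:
u(c) = c³
r(195, 13)/u(124) + √(19334 - 10807)/(-4946) = 13/(124³) + √(19334 - 10807)/(-4946) = 13/1906624 + √8527*(-1/4946) = 13*(1/1906624) - √8527/4946 = 13/1906624 - √8527/4946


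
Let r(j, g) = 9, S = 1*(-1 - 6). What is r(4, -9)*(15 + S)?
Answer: 72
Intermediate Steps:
S = -7 (S = 1*(-7) = -7)
r(4, -9)*(15 + S) = 9*(15 - 7) = 9*8 = 72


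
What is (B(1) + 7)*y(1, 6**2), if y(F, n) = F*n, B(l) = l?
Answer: 288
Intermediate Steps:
(B(1) + 7)*y(1, 6**2) = (1 + 7)*(1*6**2) = 8*(1*36) = 8*36 = 288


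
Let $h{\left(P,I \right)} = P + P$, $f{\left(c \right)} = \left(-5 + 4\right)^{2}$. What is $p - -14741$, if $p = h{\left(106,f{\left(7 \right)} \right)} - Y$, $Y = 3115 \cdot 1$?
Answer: $11838$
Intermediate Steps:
$f{\left(c \right)} = 1$ ($f{\left(c \right)} = \left(-1\right)^{2} = 1$)
$h{\left(P,I \right)} = 2 P$
$Y = 3115$
$p = -2903$ ($p = 2 \cdot 106 - 3115 = 212 - 3115 = -2903$)
$p - -14741 = -2903 - -14741 = -2903 + 14741 = 11838$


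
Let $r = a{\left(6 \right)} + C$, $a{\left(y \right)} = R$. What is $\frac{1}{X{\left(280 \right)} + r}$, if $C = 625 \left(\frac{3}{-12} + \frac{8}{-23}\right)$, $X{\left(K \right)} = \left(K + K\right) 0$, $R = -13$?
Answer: $- \frac{92}{35571} \approx -0.0025864$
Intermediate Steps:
$a{\left(y \right)} = -13$
$X{\left(K \right)} = 0$ ($X{\left(K \right)} = 2 K 0 = 0$)
$C = - \frac{34375}{92}$ ($C = 625 \left(3 \left(- \frac{1}{12}\right) + 8 \left(- \frac{1}{23}\right)\right) = 625 \left(- \frac{1}{4} - \frac{8}{23}\right) = 625 \left(- \frac{55}{92}\right) = - \frac{34375}{92} \approx -373.64$)
$r = - \frac{35571}{92}$ ($r = -13 - \frac{34375}{92} = - \frac{35571}{92} \approx -386.64$)
$\frac{1}{X{\left(280 \right)} + r} = \frac{1}{0 - \frac{35571}{92}} = \frac{1}{- \frac{35571}{92}} = - \frac{92}{35571}$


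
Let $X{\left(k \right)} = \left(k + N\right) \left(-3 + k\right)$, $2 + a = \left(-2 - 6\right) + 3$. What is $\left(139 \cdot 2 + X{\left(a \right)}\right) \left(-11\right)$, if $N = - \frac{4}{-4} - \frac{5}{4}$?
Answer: $- \frac{7711}{2} \approx -3855.5$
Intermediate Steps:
$N = - \frac{1}{4}$ ($N = \left(-4\right) \left(- \frac{1}{4}\right) - \frac{5}{4} = 1 - \frac{5}{4} = - \frac{1}{4} \approx -0.25$)
$a = -7$ ($a = -2 + \left(\left(-2 - 6\right) + 3\right) = -2 + \left(-8 + 3\right) = -2 - 5 = -7$)
$X{\left(k \right)} = \left(-3 + k\right) \left(- \frac{1}{4} + k\right)$ ($X{\left(k \right)} = \left(k - \frac{1}{4}\right) \left(-3 + k\right) = \left(- \frac{1}{4} + k\right) \left(-3 + k\right) = \left(-3 + k\right) \left(- \frac{1}{4} + k\right)$)
$\left(139 \cdot 2 + X{\left(a \right)}\right) \left(-11\right) = \left(139 \cdot 2 + \left(\frac{3}{4} + \left(-7\right)^{2} - - \frac{91}{4}\right)\right) \left(-11\right) = \left(278 + \left(\frac{3}{4} + 49 + \frac{91}{4}\right)\right) \left(-11\right) = \left(278 + \frac{145}{2}\right) \left(-11\right) = \frac{701}{2} \left(-11\right) = - \frac{7711}{2}$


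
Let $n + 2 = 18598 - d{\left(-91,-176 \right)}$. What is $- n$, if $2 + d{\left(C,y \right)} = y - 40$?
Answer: $-18814$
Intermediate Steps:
$d{\left(C,y \right)} = -42 + y$ ($d{\left(C,y \right)} = -2 + \left(y - 40\right) = -2 + \left(-40 + y\right) = -42 + y$)
$n = 18814$ ($n = -2 + \left(18598 - \left(-42 - 176\right)\right) = -2 + \left(18598 - -218\right) = -2 + \left(18598 + 218\right) = -2 + 18816 = 18814$)
$- n = \left(-1\right) 18814 = -18814$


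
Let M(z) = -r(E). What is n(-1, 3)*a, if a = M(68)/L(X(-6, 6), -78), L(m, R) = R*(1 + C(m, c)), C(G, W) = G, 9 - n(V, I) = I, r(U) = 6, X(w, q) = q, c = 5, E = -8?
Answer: 6/91 ≈ 0.065934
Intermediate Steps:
n(V, I) = 9 - I
L(m, R) = R*(1 + m)
M(z) = -6 (M(z) = -1*6 = -6)
a = 1/91 (a = -6*(-1/(78*(1 + 6))) = -6/((-78*7)) = -6/(-546) = -6*(-1/546) = 1/91 ≈ 0.010989)
n(-1, 3)*a = (9 - 1*3)*(1/91) = (9 - 3)*(1/91) = 6*(1/91) = 6/91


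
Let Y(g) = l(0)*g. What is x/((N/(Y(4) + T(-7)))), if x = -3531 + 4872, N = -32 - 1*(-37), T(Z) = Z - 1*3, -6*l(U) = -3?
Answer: -10728/5 ≈ -2145.6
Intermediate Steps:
l(U) = 1/2 (l(U) = -1/6*(-3) = 1/2)
T(Z) = -3 + Z (T(Z) = Z - 3 = -3 + Z)
Y(g) = g/2
N = 5 (N = -32 + 37 = 5)
x = 1341
x/((N/(Y(4) + T(-7)))) = 1341/((5/((1/2)*4 + (-3 - 7)))) = 1341/((5/(2 - 10))) = 1341/((5/(-8))) = 1341/((-1/8*5)) = 1341/(-5/8) = 1341*(-8/5) = -10728/5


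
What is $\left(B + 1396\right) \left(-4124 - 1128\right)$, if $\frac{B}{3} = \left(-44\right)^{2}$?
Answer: $-37835408$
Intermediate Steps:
$B = 5808$ ($B = 3 \left(-44\right)^{2} = 3 \cdot 1936 = 5808$)
$\left(B + 1396\right) \left(-4124 - 1128\right) = \left(5808 + 1396\right) \left(-4124 - 1128\right) = 7204 \left(-5252\right) = -37835408$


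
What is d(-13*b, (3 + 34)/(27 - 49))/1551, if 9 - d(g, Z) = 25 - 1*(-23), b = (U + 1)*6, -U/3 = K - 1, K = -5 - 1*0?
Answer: -13/517 ≈ -0.025145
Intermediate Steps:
K = -5 (K = -5 + 0 = -5)
U = 18 (U = -3*(-5 - 1) = -3*(-6) = 18)
b = 114 (b = (18 + 1)*6 = 19*6 = 114)
d(g, Z) = -39 (d(g, Z) = 9 - (25 - 1*(-23)) = 9 - (25 + 23) = 9 - 1*48 = 9 - 48 = -39)
d(-13*b, (3 + 34)/(27 - 49))/1551 = -39/1551 = -39*1/1551 = -13/517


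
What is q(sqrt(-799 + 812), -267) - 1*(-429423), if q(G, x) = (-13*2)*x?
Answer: 436365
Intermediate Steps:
q(G, x) = -26*x
q(sqrt(-799 + 812), -267) - 1*(-429423) = -26*(-267) - 1*(-429423) = 6942 + 429423 = 436365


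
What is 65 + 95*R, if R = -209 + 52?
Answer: -14850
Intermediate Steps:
R = -157
65 + 95*R = 65 + 95*(-157) = 65 - 14915 = -14850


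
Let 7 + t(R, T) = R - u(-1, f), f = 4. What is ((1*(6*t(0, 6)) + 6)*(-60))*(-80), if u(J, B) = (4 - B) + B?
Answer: -288000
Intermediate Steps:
u(J, B) = 4
t(R, T) = -11 + R (t(R, T) = -7 + (R - 1*4) = -7 + (R - 4) = -7 + (-4 + R) = -11 + R)
((1*(6*t(0, 6)) + 6)*(-60))*(-80) = ((1*(6*(-11 + 0)) + 6)*(-60))*(-80) = ((1*(6*(-11)) + 6)*(-60))*(-80) = ((1*(-66) + 6)*(-60))*(-80) = ((-66 + 6)*(-60))*(-80) = -60*(-60)*(-80) = 3600*(-80) = -288000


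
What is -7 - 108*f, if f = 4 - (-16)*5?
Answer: -9079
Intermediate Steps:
f = 84 (f = 4 - 4*(-20) = 4 + 80 = 84)
-7 - 108*f = -7 - 108*84 = -7 - 9072 = -9079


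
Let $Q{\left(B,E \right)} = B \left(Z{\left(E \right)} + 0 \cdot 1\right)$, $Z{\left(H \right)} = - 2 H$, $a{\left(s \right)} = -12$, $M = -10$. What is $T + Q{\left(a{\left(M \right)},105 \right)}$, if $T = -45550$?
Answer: $-43030$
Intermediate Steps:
$Q{\left(B,E \right)} = - 2 B E$ ($Q{\left(B,E \right)} = B \left(- 2 E + 0 \cdot 1\right) = B \left(- 2 E + 0\right) = B \left(- 2 E\right) = - 2 B E$)
$T + Q{\left(a{\left(M \right)},105 \right)} = -45550 - \left(-24\right) 105 = -45550 + 2520 = -43030$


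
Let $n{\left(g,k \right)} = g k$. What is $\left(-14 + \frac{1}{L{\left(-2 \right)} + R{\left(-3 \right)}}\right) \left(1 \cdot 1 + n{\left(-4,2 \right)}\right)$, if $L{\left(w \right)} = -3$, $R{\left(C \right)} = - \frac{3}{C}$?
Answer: $\frac{203}{2} \approx 101.5$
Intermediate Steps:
$\left(-14 + \frac{1}{L{\left(-2 \right)} + R{\left(-3 \right)}}\right) \left(1 \cdot 1 + n{\left(-4,2 \right)}\right) = \left(-14 + \frac{1}{-3 - \frac{3}{-3}}\right) \left(1 \cdot 1 - 8\right) = \left(-14 + \frac{1}{-3 - -1}\right) \left(1 - 8\right) = \left(-14 + \frac{1}{-3 + 1}\right) \left(-7\right) = \left(-14 + \frac{1}{-2}\right) \left(-7\right) = \left(-14 - \frac{1}{2}\right) \left(-7\right) = \left(- \frac{29}{2}\right) \left(-7\right) = \frac{203}{2}$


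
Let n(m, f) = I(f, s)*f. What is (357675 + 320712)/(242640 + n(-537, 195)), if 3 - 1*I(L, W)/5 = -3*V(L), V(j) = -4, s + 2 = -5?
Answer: 226129/77955 ≈ 2.9008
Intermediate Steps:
s = -7 (s = -2 - 5 = -7)
I(L, W) = -45 (I(L, W) = 15 - (-15)*(-4) = 15 - 5*12 = 15 - 60 = -45)
n(m, f) = -45*f
(357675 + 320712)/(242640 + n(-537, 195)) = (357675 + 320712)/(242640 - 45*195) = 678387/(242640 - 8775) = 678387/233865 = 678387*(1/233865) = 226129/77955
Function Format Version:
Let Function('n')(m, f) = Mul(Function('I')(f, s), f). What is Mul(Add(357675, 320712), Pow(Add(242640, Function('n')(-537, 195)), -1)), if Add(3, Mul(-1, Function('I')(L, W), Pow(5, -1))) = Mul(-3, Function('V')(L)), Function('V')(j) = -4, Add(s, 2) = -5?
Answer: Rational(226129, 77955) ≈ 2.9008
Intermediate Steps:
s = -7 (s = Add(-2, -5) = -7)
Function('I')(L, W) = -45 (Function('I')(L, W) = Add(15, Mul(-5, Mul(-3, -4))) = Add(15, Mul(-5, 12)) = Add(15, -60) = -45)
Function('n')(m, f) = Mul(-45, f)
Mul(Add(357675, 320712), Pow(Add(242640, Function('n')(-537, 195)), -1)) = Mul(Add(357675, 320712), Pow(Add(242640, Mul(-45, 195)), -1)) = Mul(678387, Pow(Add(242640, -8775), -1)) = Mul(678387, Pow(233865, -1)) = Mul(678387, Rational(1, 233865)) = Rational(226129, 77955)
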